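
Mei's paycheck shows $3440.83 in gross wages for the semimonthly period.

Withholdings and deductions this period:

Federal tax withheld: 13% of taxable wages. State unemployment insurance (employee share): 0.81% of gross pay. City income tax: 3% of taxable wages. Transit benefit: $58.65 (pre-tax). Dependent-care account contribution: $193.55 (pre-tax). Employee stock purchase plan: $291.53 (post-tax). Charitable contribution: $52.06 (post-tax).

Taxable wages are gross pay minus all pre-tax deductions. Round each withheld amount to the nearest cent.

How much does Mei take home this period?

$2306.99

Dependent-care account contribution: $193.55
Transit benefit: $58.65
Pre-tax total = $193.55 + $58.65 = $252.20
Taxable wages = $3440.83 − $252.20 = $3188.63
City income tax: $3188.63 × 0.03 = $95.66
Federal tax withheld: $3188.63 × 0.13 = $414.52
State unemployment insurance (employee share): $3440.83 × 0.0081 = $27.87
Charitable contribution: $52.06
Employee stock purchase plan: $291.53
Total deductions = $193.55 + $58.65 + $95.66 + $414.52 + $27.87 + $52.06 + $291.53 = $1133.84
Net pay = $3440.83 − $1133.84 = $2306.99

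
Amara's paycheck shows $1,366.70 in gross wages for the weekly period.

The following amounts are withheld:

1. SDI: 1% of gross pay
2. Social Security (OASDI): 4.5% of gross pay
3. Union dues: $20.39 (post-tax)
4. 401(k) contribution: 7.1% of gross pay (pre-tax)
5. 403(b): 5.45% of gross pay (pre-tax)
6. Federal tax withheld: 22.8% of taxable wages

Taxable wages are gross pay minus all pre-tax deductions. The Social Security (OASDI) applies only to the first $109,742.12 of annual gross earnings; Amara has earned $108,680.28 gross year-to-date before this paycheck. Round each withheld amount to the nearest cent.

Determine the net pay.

401(k) contribution: $1,366.70 × 0.071 = $97.04
403(b): $1,366.70 × 0.0545 = $74.49
Pre-tax total = $97.04 + $74.49 = $171.53
Taxable wages = $1,366.70 − $171.53 = $1,195.17
Federal tax withheld: $1,195.17 × 0.228 = $272.50
SDI: $1,366.70 × 0.01 = $13.67
Social Security (OASDI): only $109,742.12 − $108,680.28 = $1,061.84 of this check is subject → $1,061.84 × 0.045 = $47.78
Union dues: $20.39
Total deductions = $97.04 + $74.49 + $272.50 + $13.67 + $47.78 + $20.39 = $525.87
Net pay = $1,366.70 − $525.87 = $840.83

$840.83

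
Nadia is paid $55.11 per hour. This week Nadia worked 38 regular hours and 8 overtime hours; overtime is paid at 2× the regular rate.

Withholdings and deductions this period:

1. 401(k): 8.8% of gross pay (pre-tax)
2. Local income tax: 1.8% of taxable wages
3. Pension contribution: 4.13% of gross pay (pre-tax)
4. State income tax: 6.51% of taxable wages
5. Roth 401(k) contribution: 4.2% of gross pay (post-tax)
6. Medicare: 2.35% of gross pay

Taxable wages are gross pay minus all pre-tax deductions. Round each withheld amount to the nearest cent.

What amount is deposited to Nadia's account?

$2180.91

Regular pay: 38 × $55.11 = $2094.18
Overtime pay: 8 × $55.11 × 2 = $881.76
Gross pay = $2094.18 + $881.76 = $2975.94
Pension contribution: $2975.94 × 0.0413 = $122.91
401(k): $2975.94 × 0.088 = $261.88
Pre-tax total = $122.91 + $261.88 = $384.79
Taxable wages = $2975.94 − $384.79 = $2591.15
Local income tax: $2591.15 × 0.018 = $46.64
State income tax: $2591.15 × 0.0651 = $168.68
Medicare: $2975.94 × 0.0235 = $69.93
Roth 401(k) contribution: $2975.94 × 0.042 = $124.99
Total deductions = $122.91 + $261.88 + $46.64 + $168.68 + $69.93 + $124.99 = $795.03
Net pay = $2975.94 − $795.03 = $2180.91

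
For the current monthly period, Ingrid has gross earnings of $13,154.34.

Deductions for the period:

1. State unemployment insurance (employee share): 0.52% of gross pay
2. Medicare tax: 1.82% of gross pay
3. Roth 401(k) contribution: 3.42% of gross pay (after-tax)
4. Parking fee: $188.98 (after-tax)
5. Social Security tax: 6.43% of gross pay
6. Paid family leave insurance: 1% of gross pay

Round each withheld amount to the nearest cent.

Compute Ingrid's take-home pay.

$11,230.31

State unemployment insurance (employee share): $13,154.34 × 0.0052 = $68.40
Paid family leave insurance: $13,154.34 × 0.01 = $131.54
Medicare tax: $13,154.34 × 0.0182 = $239.41
Social Security tax: $13,154.34 × 0.0643 = $845.82
Parking fee: $188.98
Roth 401(k) contribution: $13,154.34 × 0.0342 = $449.88
Total deductions = $68.40 + $131.54 + $239.41 + $845.82 + $188.98 + $449.88 = $1,924.03
Net pay = $13,154.34 − $1,924.03 = $11,230.31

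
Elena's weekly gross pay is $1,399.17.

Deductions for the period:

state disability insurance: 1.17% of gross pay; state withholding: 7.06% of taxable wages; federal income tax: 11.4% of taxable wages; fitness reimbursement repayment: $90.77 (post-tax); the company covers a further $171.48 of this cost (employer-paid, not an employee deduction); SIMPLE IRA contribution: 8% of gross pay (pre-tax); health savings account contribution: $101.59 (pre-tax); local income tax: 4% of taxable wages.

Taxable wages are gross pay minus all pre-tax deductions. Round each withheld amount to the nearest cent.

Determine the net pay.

$812.21

SIMPLE IRA contribution: $1,399.17 × 0.08 = $111.93
Health savings account contribution: $101.59
Pre-tax total = $111.93 + $101.59 = $213.52
Taxable wages = $1,399.17 − $213.52 = $1,185.65
Local income tax: $1,185.65 × 0.04 = $47.43
Federal income tax: $1,185.65 × 0.114 = $135.16
State withholding: $1,185.65 × 0.0706 = $83.71
State disability insurance: $1,399.17 × 0.0117 = $16.37
Fitness reimbursement repayment: $90.77
(Employer's $171.48 toward fitness reimbursement repayment is not withheld from the employee.)
Total deductions = $111.93 + $101.59 + $47.43 + $135.16 + $83.71 + $16.37 + $90.77 = $586.96
Net pay = $1,399.17 − $586.96 = $812.21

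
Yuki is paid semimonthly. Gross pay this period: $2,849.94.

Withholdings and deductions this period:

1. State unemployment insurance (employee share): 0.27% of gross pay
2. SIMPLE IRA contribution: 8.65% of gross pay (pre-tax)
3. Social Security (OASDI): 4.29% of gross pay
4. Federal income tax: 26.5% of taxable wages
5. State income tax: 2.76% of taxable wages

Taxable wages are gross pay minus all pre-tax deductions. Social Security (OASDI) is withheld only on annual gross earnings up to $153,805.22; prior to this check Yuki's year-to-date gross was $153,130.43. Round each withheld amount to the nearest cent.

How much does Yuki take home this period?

SIMPLE IRA contribution: $2,849.94 × 0.0865 = $246.52
Taxable wages = $2,849.94 − $246.52 = $2,603.42
Federal income tax: $2,603.42 × 0.265 = $689.91
State income tax: $2,603.42 × 0.0276 = $71.85
Social Security (OASDI): only $153,805.22 − $153,130.43 = $674.79 of this check is subject → $674.79 × 0.0429 = $28.95
State unemployment insurance (employee share): $2,849.94 × 0.0027 = $7.69
Total deductions = $246.52 + $689.91 + $71.85 + $28.95 + $7.69 = $1,044.92
Net pay = $2,849.94 − $1,044.92 = $1,805.02

$1,805.02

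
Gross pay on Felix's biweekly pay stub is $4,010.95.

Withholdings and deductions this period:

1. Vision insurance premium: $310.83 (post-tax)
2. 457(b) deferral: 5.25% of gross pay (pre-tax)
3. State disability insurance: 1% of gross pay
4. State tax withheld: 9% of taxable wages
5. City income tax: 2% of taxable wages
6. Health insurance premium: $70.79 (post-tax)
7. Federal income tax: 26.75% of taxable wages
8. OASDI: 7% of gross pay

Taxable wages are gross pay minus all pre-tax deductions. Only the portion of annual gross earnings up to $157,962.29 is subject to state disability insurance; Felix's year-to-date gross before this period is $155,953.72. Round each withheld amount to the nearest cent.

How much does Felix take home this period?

$1,683.26

457(b) deferral: $4,010.95 × 0.0525 = $210.57
Taxable wages = $4,010.95 − $210.57 = $3,800.38
Federal income tax: $3,800.38 × 0.2675 = $1,016.60
State tax withheld: $3,800.38 × 0.09 = $342.03
City income tax: $3,800.38 × 0.02 = $76.01
OASDI: $4,010.95 × 0.07 = $280.77
State disability insurance: only $157,962.29 − $155,953.72 = $2,008.57 of this check is subject → $2,008.57 × 0.01 = $20.09
Health insurance premium: $70.79
Vision insurance premium: $310.83
Total deductions = $210.57 + $1,016.60 + $342.03 + $76.01 + $280.77 + $20.09 + $70.79 + $310.83 = $2,327.69
Net pay = $4,010.95 − $2,327.69 = $1,683.26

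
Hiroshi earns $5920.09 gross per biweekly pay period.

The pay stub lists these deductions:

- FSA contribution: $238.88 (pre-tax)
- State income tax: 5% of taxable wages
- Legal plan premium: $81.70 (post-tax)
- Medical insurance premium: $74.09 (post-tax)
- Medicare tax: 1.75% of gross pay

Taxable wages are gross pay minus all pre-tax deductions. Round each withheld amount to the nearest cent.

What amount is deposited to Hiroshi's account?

$5137.76

FSA contribution: $238.88
Taxable wages = $5920.09 − $238.88 = $5681.21
State income tax: $5681.21 × 0.05 = $284.06
Medicare tax: $5920.09 × 0.0175 = $103.60
Legal plan premium: $81.70
Medical insurance premium: $74.09
Total deductions = $238.88 + $284.06 + $103.60 + $81.70 + $74.09 = $782.33
Net pay = $5920.09 − $782.33 = $5137.76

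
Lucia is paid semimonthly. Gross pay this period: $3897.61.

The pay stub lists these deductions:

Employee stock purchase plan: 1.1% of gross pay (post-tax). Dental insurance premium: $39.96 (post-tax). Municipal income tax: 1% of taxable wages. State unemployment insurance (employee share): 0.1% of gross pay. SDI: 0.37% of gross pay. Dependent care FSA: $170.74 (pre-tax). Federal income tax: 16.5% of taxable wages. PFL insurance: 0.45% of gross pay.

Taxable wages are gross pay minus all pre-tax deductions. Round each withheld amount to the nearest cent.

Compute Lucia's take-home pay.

$2955.98

Dependent care FSA: $170.74
Taxable wages = $3897.61 − $170.74 = $3726.87
Municipal income tax: $3726.87 × 0.01 = $37.27
Federal income tax: $3726.87 × 0.165 = $614.93
SDI: $3897.61 × 0.0037 = $14.42
State unemployment insurance (employee share): $3897.61 × 0.001 = $3.90
PFL insurance: $3897.61 × 0.0045 = $17.54
Dental insurance premium: $39.96
Employee stock purchase plan: $3897.61 × 0.011 = $42.87
Total deductions = $170.74 + $37.27 + $614.93 + $14.42 + $3.90 + $17.54 + $39.96 + $42.87 = $941.63
Net pay = $3897.61 − $941.63 = $2955.98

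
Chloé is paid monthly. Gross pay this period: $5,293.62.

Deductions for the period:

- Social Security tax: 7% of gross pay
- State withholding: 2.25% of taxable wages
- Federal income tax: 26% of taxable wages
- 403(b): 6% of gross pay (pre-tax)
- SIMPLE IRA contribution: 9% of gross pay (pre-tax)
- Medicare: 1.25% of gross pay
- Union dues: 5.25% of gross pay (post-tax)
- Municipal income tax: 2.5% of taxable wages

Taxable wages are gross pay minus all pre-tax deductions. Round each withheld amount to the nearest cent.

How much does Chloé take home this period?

403(b): $5,293.62 × 0.06 = $317.62
SIMPLE IRA contribution: $5,293.62 × 0.09 = $476.43
Pre-tax total = $317.62 + $476.43 = $794.05
Taxable wages = $5,293.62 − $794.05 = $4,499.57
Federal income tax: $4,499.57 × 0.26 = $1,169.89
Municipal income tax: $4,499.57 × 0.025 = $112.49
State withholding: $4,499.57 × 0.0225 = $101.24
Medicare: $5,293.62 × 0.0125 = $66.17
Social Security tax: $5,293.62 × 0.07 = $370.55
Union dues: $5,293.62 × 0.0525 = $277.92
Total deductions = $317.62 + $476.43 + $1,169.89 + $112.49 + $101.24 + $66.17 + $370.55 + $277.92 = $2,892.31
Net pay = $5,293.62 − $2,892.31 = $2,401.31

$2,401.31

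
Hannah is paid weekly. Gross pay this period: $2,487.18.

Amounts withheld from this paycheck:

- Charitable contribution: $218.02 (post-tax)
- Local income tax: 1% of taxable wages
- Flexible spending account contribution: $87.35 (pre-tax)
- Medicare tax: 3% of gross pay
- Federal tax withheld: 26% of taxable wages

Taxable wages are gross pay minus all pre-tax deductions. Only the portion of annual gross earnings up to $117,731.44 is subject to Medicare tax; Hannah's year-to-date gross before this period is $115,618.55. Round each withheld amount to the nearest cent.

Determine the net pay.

Flexible spending account contribution: $87.35
Taxable wages = $2,487.18 − $87.35 = $2,399.83
Local income tax: $2,399.83 × 0.01 = $24.00
Federal tax withheld: $2,399.83 × 0.26 = $623.96
Medicare tax: only $117,731.44 − $115,618.55 = $2,112.89 of this check is subject → $2,112.89 × 0.03 = $63.39
Charitable contribution: $218.02
Total deductions = $87.35 + $24.00 + $623.96 + $63.39 + $218.02 = $1,016.72
Net pay = $2,487.18 − $1,016.72 = $1,470.46

$1,470.46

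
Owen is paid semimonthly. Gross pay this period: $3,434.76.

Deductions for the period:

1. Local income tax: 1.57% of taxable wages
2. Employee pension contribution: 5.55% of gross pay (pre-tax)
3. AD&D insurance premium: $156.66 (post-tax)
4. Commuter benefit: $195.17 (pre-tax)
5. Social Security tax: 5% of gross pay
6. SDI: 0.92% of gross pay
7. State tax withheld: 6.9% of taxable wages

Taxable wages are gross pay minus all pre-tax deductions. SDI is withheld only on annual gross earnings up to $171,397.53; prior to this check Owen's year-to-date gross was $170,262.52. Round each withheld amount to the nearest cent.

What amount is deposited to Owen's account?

$2,451.87

Employee pension contribution: $3,434.76 × 0.0555 = $190.63
Commuter benefit: $195.17
Pre-tax total = $190.63 + $195.17 = $385.80
Taxable wages = $3,434.76 − $385.80 = $3,048.96
State tax withheld: $3,048.96 × 0.069 = $210.38
Local income tax: $3,048.96 × 0.0157 = $47.87
Social Security tax: $3,434.76 × 0.05 = $171.74
SDI: only $171,397.53 − $170,262.52 = $1,135.01 of this check is subject → $1,135.01 × 0.0092 = $10.44
AD&D insurance premium: $156.66
Total deductions = $190.63 + $195.17 + $210.38 + $47.87 + $171.74 + $10.44 + $156.66 = $982.89
Net pay = $3,434.76 − $982.89 = $2,451.87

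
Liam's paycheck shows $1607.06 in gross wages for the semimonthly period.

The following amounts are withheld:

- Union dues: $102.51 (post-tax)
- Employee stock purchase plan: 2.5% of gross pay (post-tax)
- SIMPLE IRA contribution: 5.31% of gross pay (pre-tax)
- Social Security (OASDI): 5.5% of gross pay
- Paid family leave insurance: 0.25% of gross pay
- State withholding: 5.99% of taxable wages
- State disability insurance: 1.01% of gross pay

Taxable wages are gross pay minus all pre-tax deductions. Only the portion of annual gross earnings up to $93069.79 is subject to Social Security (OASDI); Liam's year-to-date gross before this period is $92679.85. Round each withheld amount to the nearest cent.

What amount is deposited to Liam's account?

$1246.19

SIMPLE IRA contribution: $1607.06 × 0.0531 = $85.33
Taxable wages = $1607.06 − $85.33 = $1521.73
State withholding: $1521.73 × 0.0599 = $91.15
Social Security (OASDI): only $93069.79 − $92679.85 = $389.94 of this check is subject → $389.94 × 0.055 = $21.45
Paid family leave insurance: $1607.06 × 0.0025 = $4.02
State disability insurance: $1607.06 × 0.0101 = $16.23
Union dues: $102.51
Employee stock purchase plan: $1607.06 × 0.025 = $40.18
Total deductions = $85.33 + $91.15 + $21.45 + $4.02 + $16.23 + $102.51 + $40.18 = $360.87
Net pay = $1607.06 − $360.87 = $1246.19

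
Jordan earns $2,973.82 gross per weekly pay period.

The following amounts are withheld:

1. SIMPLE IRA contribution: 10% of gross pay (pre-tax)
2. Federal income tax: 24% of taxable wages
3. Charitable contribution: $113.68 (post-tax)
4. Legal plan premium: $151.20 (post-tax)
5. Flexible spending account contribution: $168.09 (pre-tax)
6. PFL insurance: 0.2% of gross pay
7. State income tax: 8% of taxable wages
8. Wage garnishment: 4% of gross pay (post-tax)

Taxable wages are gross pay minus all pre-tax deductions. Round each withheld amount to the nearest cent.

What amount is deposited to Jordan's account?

Flexible spending account contribution: $168.09
SIMPLE IRA contribution: $2,973.82 × 0.1 = $297.38
Pre-tax total = $168.09 + $297.38 = $465.47
Taxable wages = $2,973.82 − $465.47 = $2,508.35
Federal income tax: $2,508.35 × 0.24 = $602.00
State income tax: $2,508.35 × 0.08 = $200.67
PFL insurance: $2,973.82 × 0.002 = $5.95
Wage garnishment: $2,973.82 × 0.04 = $118.95
Legal plan premium: $151.20
Charitable contribution: $113.68
Total deductions = $168.09 + $297.38 + $602.00 + $200.67 + $5.95 + $118.95 + $151.20 + $113.68 = $1,657.92
Net pay = $2,973.82 − $1,657.92 = $1,315.90

$1,315.90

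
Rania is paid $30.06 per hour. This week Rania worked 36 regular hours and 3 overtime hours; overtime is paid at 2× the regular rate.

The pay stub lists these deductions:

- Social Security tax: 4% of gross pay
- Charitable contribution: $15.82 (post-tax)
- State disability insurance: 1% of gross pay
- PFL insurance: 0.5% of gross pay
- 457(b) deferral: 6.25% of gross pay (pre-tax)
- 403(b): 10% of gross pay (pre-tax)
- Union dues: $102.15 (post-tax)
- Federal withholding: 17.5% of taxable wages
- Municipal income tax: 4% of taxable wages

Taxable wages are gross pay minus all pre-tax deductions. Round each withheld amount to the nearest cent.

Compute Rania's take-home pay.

Regular pay: 36 × $30.06 = $1082.16
Overtime pay: 3 × $30.06 × 2 = $180.36
Gross pay = $1082.16 + $180.36 = $1262.52
403(b): $1262.52 × 0.1 = $126.25
457(b) deferral: $1262.52 × 0.0625 = $78.91
Pre-tax total = $126.25 + $78.91 = $205.16
Taxable wages = $1262.52 − $205.16 = $1057.36
Federal withholding: $1057.36 × 0.175 = $185.04
Municipal income tax: $1057.36 × 0.04 = $42.29
State disability insurance: $1262.52 × 0.01 = $12.63
Social Security tax: $1262.52 × 0.04 = $50.50
PFL insurance: $1262.52 × 0.005 = $6.31
Union dues: $102.15
Charitable contribution: $15.82
Total deductions = $126.25 + $78.91 + $185.04 + $42.29 + $12.63 + $50.50 + $6.31 + $102.15 + $15.82 = $619.90
Net pay = $1262.52 − $619.90 = $642.62

$642.62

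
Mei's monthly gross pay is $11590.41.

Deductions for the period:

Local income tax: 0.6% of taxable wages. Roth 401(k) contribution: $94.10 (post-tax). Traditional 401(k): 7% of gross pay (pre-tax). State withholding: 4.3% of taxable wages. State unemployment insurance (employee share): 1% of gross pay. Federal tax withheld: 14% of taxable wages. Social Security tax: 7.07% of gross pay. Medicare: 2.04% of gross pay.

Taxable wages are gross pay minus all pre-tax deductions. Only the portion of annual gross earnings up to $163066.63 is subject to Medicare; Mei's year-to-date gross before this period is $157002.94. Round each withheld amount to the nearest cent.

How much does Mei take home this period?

$7588.70

Traditional 401(k): $11590.41 × 0.07 = $811.33
Taxable wages = $11590.41 − $811.33 = $10779.08
State withholding: $10779.08 × 0.043 = $463.50
Local income tax: $10779.08 × 0.006 = $64.67
Federal tax withheld: $10779.08 × 0.14 = $1509.07
Medicare: only $163066.63 − $157002.94 = $6063.69 of this check is subject → $6063.69 × 0.0204 = $123.70
Social Security tax: $11590.41 × 0.0707 = $819.44
State unemployment insurance (employee share): $11590.41 × 0.01 = $115.90
Roth 401(k) contribution: $94.10
Total deductions = $811.33 + $463.50 + $64.67 + $1509.07 + $123.70 + $819.44 + $115.90 + $94.10 = $4001.71
Net pay = $11590.41 − $4001.71 = $7588.70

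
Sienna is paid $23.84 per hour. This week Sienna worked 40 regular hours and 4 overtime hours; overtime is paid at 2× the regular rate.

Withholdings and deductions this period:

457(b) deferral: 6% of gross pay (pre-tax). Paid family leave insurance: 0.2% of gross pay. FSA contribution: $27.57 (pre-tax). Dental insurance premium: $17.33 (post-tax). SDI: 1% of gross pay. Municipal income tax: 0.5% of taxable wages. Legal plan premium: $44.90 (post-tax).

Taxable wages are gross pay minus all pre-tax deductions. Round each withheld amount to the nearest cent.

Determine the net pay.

$966.89

Regular pay: 40 × $23.84 = $953.60
Overtime pay: 4 × $23.84 × 2 = $190.72
Gross pay = $953.60 + $190.72 = $1,144.32
457(b) deferral: $1,144.32 × 0.06 = $68.66
FSA contribution: $27.57
Pre-tax total = $68.66 + $27.57 = $96.23
Taxable wages = $1,144.32 − $96.23 = $1,048.09
Municipal income tax: $1,048.09 × 0.005 = $5.24
SDI: $1,144.32 × 0.01 = $11.44
Paid family leave insurance: $1,144.32 × 0.002 = $2.29
Legal plan premium: $44.90
Dental insurance premium: $17.33
Total deductions = $68.66 + $27.57 + $5.24 + $11.44 + $2.29 + $44.90 + $17.33 = $177.43
Net pay = $1,144.32 − $177.43 = $966.89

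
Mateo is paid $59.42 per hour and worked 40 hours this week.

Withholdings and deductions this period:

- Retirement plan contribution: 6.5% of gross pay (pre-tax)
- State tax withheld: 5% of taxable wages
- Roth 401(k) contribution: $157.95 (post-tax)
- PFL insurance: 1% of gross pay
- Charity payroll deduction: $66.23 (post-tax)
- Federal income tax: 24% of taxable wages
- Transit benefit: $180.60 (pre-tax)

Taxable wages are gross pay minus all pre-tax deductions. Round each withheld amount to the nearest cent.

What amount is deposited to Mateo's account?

Gross pay: 40 × $59.42 = $2,376.80
Retirement plan contribution: $2,376.80 × 0.065 = $154.49
Transit benefit: $180.60
Pre-tax total = $154.49 + $180.60 = $335.09
Taxable wages = $2,376.80 − $335.09 = $2,041.71
State tax withheld: $2,041.71 × 0.05 = $102.09
Federal income tax: $2,041.71 × 0.24 = $490.01
PFL insurance: $2,376.80 × 0.01 = $23.77
Charity payroll deduction: $66.23
Roth 401(k) contribution: $157.95
Total deductions = $154.49 + $180.60 + $102.09 + $490.01 + $23.77 + $66.23 + $157.95 = $1,175.14
Net pay = $2,376.80 − $1,175.14 = $1,201.66

$1,201.66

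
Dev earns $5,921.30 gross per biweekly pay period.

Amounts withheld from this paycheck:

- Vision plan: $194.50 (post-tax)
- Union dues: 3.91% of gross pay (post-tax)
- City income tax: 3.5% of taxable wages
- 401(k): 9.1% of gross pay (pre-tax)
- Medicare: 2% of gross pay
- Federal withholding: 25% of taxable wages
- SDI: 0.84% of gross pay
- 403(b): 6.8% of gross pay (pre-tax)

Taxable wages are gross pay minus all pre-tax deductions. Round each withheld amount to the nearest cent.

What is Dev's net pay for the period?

403(b): $5,921.30 × 0.068 = $402.65
401(k): $5,921.30 × 0.091 = $538.84
Pre-tax total = $402.65 + $538.84 = $941.49
Taxable wages = $5,921.30 − $941.49 = $4,979.81
Federal withholding: $4,979.81 × 0.25 = $1,244.95
City income tax: $4,979.81 × 0.035 = $174.29
Medicare: $5,921.30 × 0.02 = $118.43
SDI: $5,921.30 × 0.0084 = $49.74
Vision plan: $194.50
Union dues: $5,921.30 × 0.0391 = $231.52
Total deductions = $402.65 + $538.84 + $1,244.95 + $174.29 + $118.43 + $49.74 + $194.50 + $231.52 = $2,954.92
Net pay = $5,921.30 − $2,954.92 = $2,966.38

$2,966.38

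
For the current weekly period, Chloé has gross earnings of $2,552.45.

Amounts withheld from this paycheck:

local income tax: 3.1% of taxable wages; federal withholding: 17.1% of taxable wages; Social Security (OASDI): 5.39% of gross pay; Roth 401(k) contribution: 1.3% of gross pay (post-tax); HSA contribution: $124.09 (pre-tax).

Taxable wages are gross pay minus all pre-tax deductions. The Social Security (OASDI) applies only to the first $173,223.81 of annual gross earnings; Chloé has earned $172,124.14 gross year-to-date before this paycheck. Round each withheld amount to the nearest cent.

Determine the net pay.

$1,845.38

HSA contribution: $124.09
Taxable wages = $2,552.45 − $124.09 = $2,428.36
Local income tax: $2,428.36 × 0.031 = $75.28
Federal withholding: $2,428.36 × 0.171 = $415.25
Social Security (OASDI): only $173,223.81 − $172,124.14 = $1,099.67 of this check is subject → $1,099.67 × 0.0539 = $59.27
Roth 401(k) contribution: $2,552.45 × 0.013 = $33.18
Total deductions = $124.09 + $75.28 + $415.25 + $59.27 + $33.18 = $707.07
Net pay = $2,552.45 − $707.07 = $1,845.38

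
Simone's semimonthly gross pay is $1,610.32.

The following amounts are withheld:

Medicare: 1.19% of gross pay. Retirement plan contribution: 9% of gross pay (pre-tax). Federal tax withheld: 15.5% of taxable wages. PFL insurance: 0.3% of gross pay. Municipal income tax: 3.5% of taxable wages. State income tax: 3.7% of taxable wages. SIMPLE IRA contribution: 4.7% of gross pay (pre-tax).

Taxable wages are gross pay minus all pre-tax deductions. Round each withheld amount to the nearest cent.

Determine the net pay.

$1,050.25

SIMPLE IRA contribution: $1,610.32 × 0.047 = $75.69
Retirement plan contribution: $1,610.32 × 0.09 = $144.93
Pre-tax total = $75.69 + $144.93 = $220.62
Taxable wages = $1,610.32 − $220.62 = $1,389.70
Municipal income tax: $1,389.70 × 0.035 = $48.64
Federal tax withheld: $1,389.70 × 0.155 = $215.40
State income tax: $1,389.70 × 0.037 = $51.42
Medicare: $1,610.32 × 0.0119 = $19.16
PFL insurance: $1,610.32 × 0.003 = $4.83
Total deductions = $75.69 + $144.93 + $48.64 + $215.40 + $51.42 + $19.16 + $4.83 = $560.07
Net pay = $1,610.32 − $560.07 = $1,050.25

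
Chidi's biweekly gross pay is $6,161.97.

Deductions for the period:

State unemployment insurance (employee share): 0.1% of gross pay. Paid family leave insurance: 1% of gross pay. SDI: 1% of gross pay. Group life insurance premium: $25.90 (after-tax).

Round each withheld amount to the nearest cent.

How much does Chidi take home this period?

$6,006.67

State unemployment insurance (employee share): $6,161.97 × 0.001 = $6.16
SDI: $6,161.97 × 0.01 = $61.62
Paid family leave insurance: $6,161.97 × 0.01 = $61.62
Group life insurance premium: $25.90
Total deductions = $6.16 + $61.62 + $61.62 + $25.90 = $155.30
Net pay = $6,161.97 − $155.30 = $6,006.67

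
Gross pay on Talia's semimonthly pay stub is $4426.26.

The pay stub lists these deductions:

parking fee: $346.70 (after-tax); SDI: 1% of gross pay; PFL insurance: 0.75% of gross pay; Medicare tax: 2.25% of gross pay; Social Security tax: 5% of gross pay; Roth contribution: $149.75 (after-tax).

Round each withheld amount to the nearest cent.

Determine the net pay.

$3531.45

SDI: $4426.26 × 0.01 = $44.26
Medicare tax: $4426.26 × 0.0225 = $99.59
Social Security tax: $4426.26 × 0.05 = $221.31
PFL insurance: $4426.26 × 0.0075 = $33.20
Roth contribution: $149.75
Parking fee: $346.70
Total deductions = $44.26 + $99.59 + $221.31 + $33.20 + $149.75 + $346.70 = $894.81
Net pay = $4426.26 − $894.81 = $3531.45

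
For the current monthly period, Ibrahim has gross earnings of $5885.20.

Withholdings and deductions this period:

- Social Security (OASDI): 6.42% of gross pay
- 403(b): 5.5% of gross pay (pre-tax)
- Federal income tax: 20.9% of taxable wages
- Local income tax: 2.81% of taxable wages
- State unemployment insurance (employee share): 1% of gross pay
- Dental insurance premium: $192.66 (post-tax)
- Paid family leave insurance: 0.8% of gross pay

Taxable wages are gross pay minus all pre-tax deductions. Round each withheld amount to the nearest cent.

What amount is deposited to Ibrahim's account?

403(b): $5885.20 × 0.055 = $323.69
Taxable wages = $5885.20 − $323.69 = $5561.51
Local income tax: $5561.51 × 0.0281 = $156.28
Federal income tax: $5561.51 × 0.209 = $1162.36
Paid family leave insurance: $5885.20 × 0.008 = $47.08
State unemployment insurance (employee share): $5885.20 × 0.01 = $58.85
Social Security (OASDI): $5885.20 × 0.0642 = $377.83
Dental insurance premium: $192.66
Total deductions = $323.69 + $156.28 + $1162.36 + $47.08 + $58.85 + $377.83 + $192.66 = $2318.75
Net pay = $5885.20 − $2318.75 = $3566.45

$3566.45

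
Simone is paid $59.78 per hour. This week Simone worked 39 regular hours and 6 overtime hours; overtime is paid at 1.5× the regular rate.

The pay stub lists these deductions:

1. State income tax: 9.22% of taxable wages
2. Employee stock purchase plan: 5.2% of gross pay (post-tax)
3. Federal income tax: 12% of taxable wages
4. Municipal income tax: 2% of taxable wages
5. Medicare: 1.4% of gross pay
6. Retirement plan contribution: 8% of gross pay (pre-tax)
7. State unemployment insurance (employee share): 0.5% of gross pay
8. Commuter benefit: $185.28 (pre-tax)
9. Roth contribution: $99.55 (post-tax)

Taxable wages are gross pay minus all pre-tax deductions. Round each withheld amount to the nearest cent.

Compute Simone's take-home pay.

Regular pay: 39 × $59.78 = $2,331.42
Overtime pay: 6 × $59.78 × 1.5 = $538.02
Gross pay = $2,331.42 + $538.02 = $2,869.44
Retirement plan contribution: $2,869.44 × 0.08 = $229.56
Commuter benefit: $185.28
Pre-tax total = $229.56 + $185.28 = $414.84
Taxable wages = $2,869.44 − $414.84 = $2,454.60
State income tax: $2,454.60 × 0.0922 = $226.31
Federal income tax: $2,454.60 × 0.12 = $294.55
Municipal income tax: $2,454.60 × 0.02 = $49.09
State unemployment insurance (employee share): $2,869.44 × 0.005 = $14.35
Medicare: $2,869.44 × 0.014 = $40.17
Roth contribution: $99.55
Employee stock purchase plan: $2,869.44 × 0.052 = $149.21
Total deductions = $229.56 + $185.28 + $226.31 + $294.55 + $49.09 + $14.35 + $40.17 + $99.55 + $149.21 = $1,288.07
Net pay = $2,869.44 − $1,288.07 = $1,581.37

$1,581.37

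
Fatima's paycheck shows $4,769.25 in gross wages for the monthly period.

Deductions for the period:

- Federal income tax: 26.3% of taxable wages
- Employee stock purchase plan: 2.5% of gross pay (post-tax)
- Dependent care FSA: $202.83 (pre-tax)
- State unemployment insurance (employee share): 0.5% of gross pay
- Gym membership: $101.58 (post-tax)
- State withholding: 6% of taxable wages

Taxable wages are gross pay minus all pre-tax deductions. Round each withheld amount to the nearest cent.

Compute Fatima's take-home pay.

Dependent care FSA: $202.83
Taxable wages = $4,769.25 − $202.83 = $4,566.42
Federal income tax: $4,566.42 × 0.263 = $1,200.97
State withholding: $4,566.42 × 0.06 = $273.99
State unemployment insurance (employee share): $4,769.25 × 0.005 = $23.85
Employee stock purchase plan: $4,769.25 × 0.025 = $119.23
Gym membership: $101.58
Total deductions = $202.83 + $1,200.97 + $273.99 + $23.85 + $119.23 + $101.58 = $1,922.45
Net pay = $4,769.25 − $1,922.45 = $2,846.80

$2,846.80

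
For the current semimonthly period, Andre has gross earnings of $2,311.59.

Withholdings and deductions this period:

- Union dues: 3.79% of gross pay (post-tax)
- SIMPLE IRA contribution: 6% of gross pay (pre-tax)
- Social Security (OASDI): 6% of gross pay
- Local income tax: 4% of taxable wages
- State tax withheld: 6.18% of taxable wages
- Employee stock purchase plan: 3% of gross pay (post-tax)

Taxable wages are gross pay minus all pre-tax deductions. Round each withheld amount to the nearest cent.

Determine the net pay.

SIMPLE IRA contribution: $2,311.59 × 0.06 = $138.70
Taxable wages = $2,311.59 − $138.70 = $2,172.89
Local income tax: $2,172.89 × 0.04 = $86.92
State tax withheld: $2,172.89 × 0.0618 = $134.28
Social Security (OASDI): $2,311.59 × 0.06 = $138.70
Union dues: $2,311.59 × 0.0379 = $87.61
Employee stock purchase plan: $2,311.59 × 0.03 = $69.35
Total deductions = $138.70 + $86.92 + $134.28 + $138.70 + $87.61 + $69.35 = $655.56
Net pay = $2,311.59 − $655.56 = $1,656.03

$1,656.03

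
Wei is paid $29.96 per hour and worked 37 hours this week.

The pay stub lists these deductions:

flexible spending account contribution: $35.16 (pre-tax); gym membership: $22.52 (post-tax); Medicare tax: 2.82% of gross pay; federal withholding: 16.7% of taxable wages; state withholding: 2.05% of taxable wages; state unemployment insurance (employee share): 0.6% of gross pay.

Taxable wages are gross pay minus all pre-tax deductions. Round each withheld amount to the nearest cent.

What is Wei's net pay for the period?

$811.68

Gross pay: 37 × $29.96 = $1,108.52
Flexible spending account contribution: $35.16
Taxable wages = $1,108.52 − $35.16 = $1,073.36
Federal withholding: $1,073.36 × 0.167 = $179.25
State withholding: $1,073.36 × 0.0205 = $22.00
State unemployment insurance (employee share): $1,108.52 × 0.006 = $6.65
Medicare tax: $1,108.52 × 0.0282 = $31.26
Gym membership: $22.52
Total deductions = $35.16 + $179.25 + $22.00 + $6.65 + $31.26 + $22.52 = $296.84
Net pay = $1,108.52 − $296.84 = $811.68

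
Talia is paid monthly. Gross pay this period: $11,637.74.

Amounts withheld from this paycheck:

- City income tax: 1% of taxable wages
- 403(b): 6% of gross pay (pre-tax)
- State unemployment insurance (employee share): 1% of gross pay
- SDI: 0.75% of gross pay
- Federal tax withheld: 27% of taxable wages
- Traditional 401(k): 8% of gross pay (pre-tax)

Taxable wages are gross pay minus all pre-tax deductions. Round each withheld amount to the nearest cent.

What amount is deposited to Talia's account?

Traditional 401(k): $11,637.74 × 0.08 = $931.02
403(b): $11,637.74 × 0.06 = $698.26
Pre-tax total = $931.02 + $698.26 = $1,629.28
Taxable wages = $11,637.74 − $1,629.28 = $10,008.46
City income tax: $10,008.46 × 0.01 = $100.08
Federal tax withheld: $10,008.46 × 0.27 = $2,702.28
State unemployment insurance (employee share): $11,637.74 × 0.01 = $116.38
SDI: $11,637.74 × 0.0075 = $87.28
Total deductions = $931.02 + $698.26 + $100.08 + $2,702.28 + $116.38 + $87.28 = $4,635.30
Net pay = $11,637.74 − $4,635.30 = $7,002.44

$7,002.44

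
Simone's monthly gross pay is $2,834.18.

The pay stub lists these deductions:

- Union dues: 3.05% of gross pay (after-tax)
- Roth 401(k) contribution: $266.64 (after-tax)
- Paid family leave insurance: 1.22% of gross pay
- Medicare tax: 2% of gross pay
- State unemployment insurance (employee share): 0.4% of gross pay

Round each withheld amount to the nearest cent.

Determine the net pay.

$2,378.50

State unemployment insurance (employee share): $2,834.18 × 0.004 = $11.34
Medicare tax: $2,834.18 × 0.02 = $56.68
Paid family leave insurance: $2,834.18 × 0.0122 = $34.58
Roth 401(k) contribution: $266.64
Union dues: $2,834.18 × 0.0305 = $86.44
Total deductions = $11.34 + $56.68 + $34.58 + $266.64 + $86.44 = $455.68
Net pay = $2,834.18 − $455.68 = $2,378.50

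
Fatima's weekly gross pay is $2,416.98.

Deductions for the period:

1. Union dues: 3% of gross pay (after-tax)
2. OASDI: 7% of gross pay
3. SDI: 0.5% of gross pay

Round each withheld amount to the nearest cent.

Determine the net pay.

$2,163.20

OASDI: $2,416.98 × 0.07 = $169.19
SDI: $2,416.98 × 0.005 = $12.08
Union dues: $2,416.98 × 0.03 = $72.51
Total deductions = $169.19 + $12.08 + $72.51 = $253.78
Net pay = $2,416.98 − $253.78 = $2,163.20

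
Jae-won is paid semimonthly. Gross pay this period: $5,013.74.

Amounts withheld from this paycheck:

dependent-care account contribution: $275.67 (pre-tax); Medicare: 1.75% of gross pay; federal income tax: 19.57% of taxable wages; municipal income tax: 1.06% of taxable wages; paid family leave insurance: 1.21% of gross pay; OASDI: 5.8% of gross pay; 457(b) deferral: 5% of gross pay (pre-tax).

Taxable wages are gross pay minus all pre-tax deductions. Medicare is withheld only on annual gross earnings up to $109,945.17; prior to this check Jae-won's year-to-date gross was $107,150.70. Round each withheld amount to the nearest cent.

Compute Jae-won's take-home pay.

Dependent-care account contribution: $275.67
457(b) deferral: $5,013.74 × 0.05 = $250.69
Pre-tax total = $275.67 + $250.69 = $526.36
Taxable wages = $5,013.74 − $526.36 = $4,487.38
Federal income tax: $4,487.38 × 0.1957 = $878.18
Municipal income tax: $4,487.38 × 0.0106 = $47.57
Medicare: only $109,945.17 − $107,150.70 = $2,794.47 of this check is subject → $2,794.47 × 0.0175 = $48.90
OASDI: $5,013.74 × 0.058 = $290.80
Paid family leave insurance: $5,013.74 × 0.0121 = $60.67
Total deductions = $275.67 + $250.69 + $878.18 + $47.57 + $48.90 + $290.80 + $60.67 = $1,852.48
Net pay = $5,013.74 − $1,852.48 = $3,161.26

$3,161.26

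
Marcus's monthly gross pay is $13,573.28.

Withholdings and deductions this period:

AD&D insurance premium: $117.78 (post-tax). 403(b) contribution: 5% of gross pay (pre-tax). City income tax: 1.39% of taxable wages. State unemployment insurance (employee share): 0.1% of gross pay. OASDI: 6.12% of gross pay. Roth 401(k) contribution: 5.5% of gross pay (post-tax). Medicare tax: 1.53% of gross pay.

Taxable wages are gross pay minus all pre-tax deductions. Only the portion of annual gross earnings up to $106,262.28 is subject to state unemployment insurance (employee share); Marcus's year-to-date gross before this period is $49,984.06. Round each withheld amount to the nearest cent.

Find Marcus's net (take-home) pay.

403(b) contribution: $13,573.28 × 0.05 = $678.66
Taxable wages = $13,573.28 − $678.66 = $12,894.62
City income tax: $12,894.62 × 0.0139 = $179.24
OASDI: $13,573.28 × 0.0612 = $830.68
State unemployment insurance (employee share): cap not yet reached, full $13,573.28 is subject → $13,573.28 × 0.001 = $13.57
Medicare tax: $13,573.28 × 0.0153 = $207.67
Roth 401(k) contribution: $13,573.28 × 0.055 = $746.53
AD&D insurance premium: $117.78
Total deductions = $678.66 + $179.24 + $830.68 + $13.57 + $207.67 + $746.53 + $117.78 = $2,774.13
Net pay = $13,573.28 − $2,774.13 = $10,799.15

$10,799.15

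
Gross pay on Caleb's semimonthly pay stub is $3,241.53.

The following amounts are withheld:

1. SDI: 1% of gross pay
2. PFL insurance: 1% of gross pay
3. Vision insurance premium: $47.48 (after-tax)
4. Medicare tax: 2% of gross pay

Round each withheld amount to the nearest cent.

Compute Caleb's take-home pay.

PFL insurance: $3,241.53 × 0.01 = $32.42
SDI: $3,241.53 × 0.01 = $32.42
Medicare tax: $3,241.53 × 0.02 = $64.83
Vision insurance premium: $47.48
Total deductions = $32.42 + $32.42 + $64.83 + $47.48 = $177.15
Net pay = $3,241.53 − $177.15 = $3,064.38

$3,064.38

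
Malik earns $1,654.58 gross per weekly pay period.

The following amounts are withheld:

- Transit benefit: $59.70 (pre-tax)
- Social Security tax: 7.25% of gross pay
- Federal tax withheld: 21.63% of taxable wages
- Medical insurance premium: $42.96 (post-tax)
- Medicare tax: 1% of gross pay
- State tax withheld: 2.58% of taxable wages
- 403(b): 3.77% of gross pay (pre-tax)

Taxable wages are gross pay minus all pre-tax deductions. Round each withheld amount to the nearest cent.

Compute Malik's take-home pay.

$982.01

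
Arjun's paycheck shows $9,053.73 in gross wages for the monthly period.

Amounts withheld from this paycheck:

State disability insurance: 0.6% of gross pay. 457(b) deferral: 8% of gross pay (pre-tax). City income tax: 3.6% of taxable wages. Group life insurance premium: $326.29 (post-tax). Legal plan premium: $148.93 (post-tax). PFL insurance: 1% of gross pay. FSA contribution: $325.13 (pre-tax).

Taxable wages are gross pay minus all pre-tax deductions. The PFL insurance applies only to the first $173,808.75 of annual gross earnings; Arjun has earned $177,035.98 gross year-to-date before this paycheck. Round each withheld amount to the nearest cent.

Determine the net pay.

$7,186.61

FSA contribution: $325.13
457(b) deferral: $9,053.73 × 0.08 = $724.30
Pre-tax total = $325.13 + $724.30 = $1,049.43
Taxable wages = $9,053.73 − $1,049.43 = $8,004.30
City income tax: $8,004.30 × 0.036 = $288.15
PFL insurance: annual cap $173,808.75 already reached (YTD $177,035.98), so $0.00
State disability insurance: $9,053.73 × 0.006 = $54.32
Legal plan premium: $148.93
Group life insurance premium: $326.29
Total deductions = $325.13 + $724.30 + $288.15 + $0.00 + $54.32 + $148.93 + $326.29 = $1,867.12
Net pay = $9,053.73 − $1,867.12 = $7,186.61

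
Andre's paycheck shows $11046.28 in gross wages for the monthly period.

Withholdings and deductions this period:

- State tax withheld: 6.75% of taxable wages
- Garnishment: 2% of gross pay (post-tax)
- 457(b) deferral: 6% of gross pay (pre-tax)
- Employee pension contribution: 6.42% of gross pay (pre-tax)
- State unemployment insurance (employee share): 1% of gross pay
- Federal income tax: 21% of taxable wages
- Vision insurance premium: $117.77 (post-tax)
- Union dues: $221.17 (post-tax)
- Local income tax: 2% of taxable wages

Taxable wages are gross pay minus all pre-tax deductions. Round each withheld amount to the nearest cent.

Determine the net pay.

457(b) deferral: $11046.28 × 0.06 = $662.78
Employee pension contribution: $11046.28 × 0.0642 = $709.17
Pre-tax total = $662.78 + $709.17 = $1371.95
Taxable wages = $11046.28 − $1371.95 = $9674.33
Local income tax: $9674.33 × 0.02 = $193.49
State tax withheld: $9674.33 × 0.0675 = $653.02
Federal income tax: $9674.33 × 0.21 = $2031.61
State unemployment insurance (employee share): $11046.28 × 0.01 = $110.46
Union dues: $221.17
Vision insurance premium: $117.77
Garnishment: $11046.28 × 0.02 = $220.93
Total deductions = $662.78 + $709.17 + $193.49 + $653.02 + $2031.61 + $110.46 + $221.17 + $117.77 + $220.93 = $4920.40
Net pay = $11046.28 − $4920.40 = $6125.88

$6125.88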